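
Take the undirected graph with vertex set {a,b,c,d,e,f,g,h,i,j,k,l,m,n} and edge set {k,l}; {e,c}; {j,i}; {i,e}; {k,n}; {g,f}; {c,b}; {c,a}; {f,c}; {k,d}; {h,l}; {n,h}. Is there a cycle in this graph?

Yes

The graph has 14 vertices, 12 edges, and 3 connected components.
Since 12 > 14 - 3, a cycle must exist; for instance k-l-h-n-k.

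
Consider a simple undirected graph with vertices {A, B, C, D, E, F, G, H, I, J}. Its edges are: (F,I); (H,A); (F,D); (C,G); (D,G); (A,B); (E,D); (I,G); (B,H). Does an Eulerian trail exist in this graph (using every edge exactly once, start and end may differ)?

Degrees: A:2, B:2, C:1, D:3, E:1, F:2, G:3, H:2, I:2, J:0
Odd-degree vertices: C, D, E, G (4 total).
With 4 odd-degree vertices (more than two), no single trail can use every edge.

No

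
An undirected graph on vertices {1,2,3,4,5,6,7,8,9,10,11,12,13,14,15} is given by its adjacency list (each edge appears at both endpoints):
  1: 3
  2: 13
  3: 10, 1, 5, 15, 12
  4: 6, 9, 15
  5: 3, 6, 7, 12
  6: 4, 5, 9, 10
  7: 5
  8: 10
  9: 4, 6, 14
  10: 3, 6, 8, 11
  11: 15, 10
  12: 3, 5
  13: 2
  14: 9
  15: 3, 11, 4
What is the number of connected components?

Component: {2, 13}
Component: {1, 3, 4, 5, 6, 7, 8, 9, 10, 11, 12, 14, 15}

2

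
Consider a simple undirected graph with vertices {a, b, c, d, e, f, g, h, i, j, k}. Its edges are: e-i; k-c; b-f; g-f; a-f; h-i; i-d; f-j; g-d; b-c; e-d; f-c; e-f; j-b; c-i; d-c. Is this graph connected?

A breadth-first search from a visits a, f, c, g, e, b, j, d, k, i, h — all 11 vertices — so the graph is connected.

Yes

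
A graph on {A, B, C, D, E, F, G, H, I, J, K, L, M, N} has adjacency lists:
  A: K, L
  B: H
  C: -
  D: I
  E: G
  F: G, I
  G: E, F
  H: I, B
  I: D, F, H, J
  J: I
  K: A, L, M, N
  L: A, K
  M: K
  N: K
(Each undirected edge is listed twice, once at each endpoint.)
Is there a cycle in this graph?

Yes

|V| = 14, |E| = 12, number of components = 3.
One cycle is A-L-K-A.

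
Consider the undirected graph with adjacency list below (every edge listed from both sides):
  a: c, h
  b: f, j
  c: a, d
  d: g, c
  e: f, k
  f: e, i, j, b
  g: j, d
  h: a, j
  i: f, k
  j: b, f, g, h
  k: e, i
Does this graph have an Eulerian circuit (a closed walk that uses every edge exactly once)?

Degrees: a:2, b:2, c:2, d:2, e:2, f:4, g:2, h:2, i:2, j:4, k:2
Every vertex has even degree and the edges form a single connected piece, so an Eulerian circuit exists.

Yes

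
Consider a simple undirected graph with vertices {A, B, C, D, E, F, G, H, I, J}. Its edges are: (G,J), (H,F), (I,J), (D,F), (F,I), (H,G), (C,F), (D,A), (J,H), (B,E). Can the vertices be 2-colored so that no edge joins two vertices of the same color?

G-H-J-G is an odd cycle (length 3), and a bipartite graph can contain only even cycles.

No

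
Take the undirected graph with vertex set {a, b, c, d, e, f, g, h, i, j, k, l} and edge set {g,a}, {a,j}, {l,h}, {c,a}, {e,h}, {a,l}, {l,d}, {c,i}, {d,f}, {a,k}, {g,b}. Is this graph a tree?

Yes

The graph has 12 vertices and 11 edges.
Connected and |E| = |V| - 1, which characterizes a tree.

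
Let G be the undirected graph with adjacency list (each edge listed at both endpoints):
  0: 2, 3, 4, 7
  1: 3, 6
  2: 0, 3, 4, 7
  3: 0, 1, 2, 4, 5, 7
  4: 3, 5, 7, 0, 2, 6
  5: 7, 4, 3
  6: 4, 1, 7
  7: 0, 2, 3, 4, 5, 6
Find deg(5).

Neighbors of 5: 3, 4, 7.

3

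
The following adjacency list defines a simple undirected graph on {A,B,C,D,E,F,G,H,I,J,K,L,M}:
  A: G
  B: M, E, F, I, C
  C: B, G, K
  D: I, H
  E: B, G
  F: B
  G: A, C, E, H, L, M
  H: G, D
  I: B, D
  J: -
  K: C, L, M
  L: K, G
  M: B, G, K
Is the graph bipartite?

Color {B, D, G, J, K} black and {A, C, E, F, H, I, L, M} white. No edge joins two same-colored vertices, so the graph is bipartite.

Yes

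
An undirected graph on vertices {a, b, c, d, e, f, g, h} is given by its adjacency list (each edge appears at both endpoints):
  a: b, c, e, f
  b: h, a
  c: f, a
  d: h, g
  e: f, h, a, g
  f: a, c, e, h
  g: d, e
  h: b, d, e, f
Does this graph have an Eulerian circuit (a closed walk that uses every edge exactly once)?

Yes

Degrees: a:4, b:2, c:2, d:2, e:4, f:4, g:2, h:4
All degrees are even and the non-isolated vertices are connected — an Eulerian circuit exists.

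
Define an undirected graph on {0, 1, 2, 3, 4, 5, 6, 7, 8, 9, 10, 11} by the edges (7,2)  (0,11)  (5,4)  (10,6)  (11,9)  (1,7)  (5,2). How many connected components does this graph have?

5

Component: {3}
Component: {8}
Component: {6, 10}
Component: {0, 9, 11}
Component: {1, 2, 4, 5, 7}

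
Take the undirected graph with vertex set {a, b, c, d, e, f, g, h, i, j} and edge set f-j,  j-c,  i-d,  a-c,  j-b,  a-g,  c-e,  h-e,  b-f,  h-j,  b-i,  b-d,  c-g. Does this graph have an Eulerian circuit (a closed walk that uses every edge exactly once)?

Yes

Degrees: a:2, b:4, c:4, d:2, e:2, f:2, g:2, h:2, i:2, j:4
All degrees are even and the non-isolated vertices are connected — an Eulerian circuit exists.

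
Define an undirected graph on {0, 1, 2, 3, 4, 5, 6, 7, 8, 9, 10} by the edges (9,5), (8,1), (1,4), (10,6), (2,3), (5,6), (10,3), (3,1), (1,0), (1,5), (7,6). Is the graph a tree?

The graph has 11 vertices and 11 edges.
Connected but with 11 > 10 edges, so it has a cycle and is not a tree.

No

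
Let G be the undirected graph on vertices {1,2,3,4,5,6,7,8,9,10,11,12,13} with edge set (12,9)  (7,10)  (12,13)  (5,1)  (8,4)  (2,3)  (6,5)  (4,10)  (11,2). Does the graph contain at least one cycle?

No

|V| = 13, |E| = 9, number of components = 4.
A forest on 13 vertices with 4 components has exactly 9 edges, which matches — so no cycle.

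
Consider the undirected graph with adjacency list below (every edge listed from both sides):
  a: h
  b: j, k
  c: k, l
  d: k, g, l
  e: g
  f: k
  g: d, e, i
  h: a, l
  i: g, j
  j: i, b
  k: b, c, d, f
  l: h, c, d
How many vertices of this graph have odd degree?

6

Degrees: a:1, b:2, c:2, d:3, e:1, f:1, g:3, h:2, i:2, j:2, k:4, l:3
Odd-degree vertices: a, d, e, f, g, l.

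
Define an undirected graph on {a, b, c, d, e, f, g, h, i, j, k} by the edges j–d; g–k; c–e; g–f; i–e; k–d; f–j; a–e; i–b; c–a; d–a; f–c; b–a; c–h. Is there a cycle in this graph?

Yes

The graph has 11 vertices, 14 edges, and 1 connected component.
One cycle is a-c-f-g-k-d-a.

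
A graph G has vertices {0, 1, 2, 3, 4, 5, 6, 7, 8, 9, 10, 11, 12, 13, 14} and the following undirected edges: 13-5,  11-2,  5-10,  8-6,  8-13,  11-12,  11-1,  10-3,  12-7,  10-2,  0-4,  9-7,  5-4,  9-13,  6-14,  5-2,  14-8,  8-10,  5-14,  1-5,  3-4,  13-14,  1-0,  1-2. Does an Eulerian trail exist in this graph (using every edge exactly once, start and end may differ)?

Yes

Degrees: 0:2, 1:4, 2:4, 3:2, 4:3, 5:6, 6:2, 7:2, 8:4, 9:2, 10:4, 11:3, 12:2, 13:4, 14:4
Odd-degree vertices: 4, 11 (2 total).
The non-isolated vertices are connected and exactly 2 have odd degree, so an Eulerian trail exists (from 4 to 11).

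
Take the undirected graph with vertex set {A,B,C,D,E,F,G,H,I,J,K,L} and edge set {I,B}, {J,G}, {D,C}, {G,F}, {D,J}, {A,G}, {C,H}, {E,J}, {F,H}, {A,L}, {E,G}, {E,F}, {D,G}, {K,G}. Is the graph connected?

No

Component: {B, I}
Component: {A, C, D, E, F, G, H, J, K, L}
No edge joins these 2 groups, so the graph is disconnected.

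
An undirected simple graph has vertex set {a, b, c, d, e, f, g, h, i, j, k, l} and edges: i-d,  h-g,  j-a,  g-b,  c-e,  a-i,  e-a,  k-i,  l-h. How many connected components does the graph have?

3

Component: {f}
Component: {b, g, h, l}
Component: {a, c, d, e, i, j, k}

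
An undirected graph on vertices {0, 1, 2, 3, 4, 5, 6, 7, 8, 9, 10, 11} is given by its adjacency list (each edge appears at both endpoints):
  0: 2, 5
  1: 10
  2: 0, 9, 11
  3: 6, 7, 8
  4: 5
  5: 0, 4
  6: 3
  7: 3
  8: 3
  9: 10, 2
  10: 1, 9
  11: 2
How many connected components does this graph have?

Component: {3, 6, 7, 8}
Component: {0, 1, 2, 4, 5, 9, 10, 11}

2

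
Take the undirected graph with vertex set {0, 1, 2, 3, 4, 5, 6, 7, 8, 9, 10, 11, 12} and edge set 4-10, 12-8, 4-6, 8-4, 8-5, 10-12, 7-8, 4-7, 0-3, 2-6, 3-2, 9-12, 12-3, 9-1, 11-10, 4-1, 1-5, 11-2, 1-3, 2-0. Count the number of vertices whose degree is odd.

2

Degrees: 0:2, 1:4, 2:4, 3:4, 4:5, 5:2, 6:2, 7:2, 8:4, 9:2, 10:3, 11:2, 12:4
Odd-degree vertices: 4, 10.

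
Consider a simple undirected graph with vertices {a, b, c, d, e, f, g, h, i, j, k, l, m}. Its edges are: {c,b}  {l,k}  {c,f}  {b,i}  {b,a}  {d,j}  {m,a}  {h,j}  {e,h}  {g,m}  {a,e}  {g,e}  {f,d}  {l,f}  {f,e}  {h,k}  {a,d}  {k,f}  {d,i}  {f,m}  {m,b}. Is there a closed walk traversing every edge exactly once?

Degrees: a:4, b:4, c:2, d:4, e:4, f:6, g:2, h:3, i:2, j:2, k:3, l:2, m:4
Vertices with odd degree: h, k. An Eulerian circuit requires all degrees even.

No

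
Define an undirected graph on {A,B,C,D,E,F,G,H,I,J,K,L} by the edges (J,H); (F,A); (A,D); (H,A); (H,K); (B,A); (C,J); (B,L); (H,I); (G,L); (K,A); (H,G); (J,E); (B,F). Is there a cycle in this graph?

Yes

|V| = 12, |E| = 14, number of components = 1.
Since 14 > 12 - 1, a cycle must exist; for instance A-H-G-L-B-F-A.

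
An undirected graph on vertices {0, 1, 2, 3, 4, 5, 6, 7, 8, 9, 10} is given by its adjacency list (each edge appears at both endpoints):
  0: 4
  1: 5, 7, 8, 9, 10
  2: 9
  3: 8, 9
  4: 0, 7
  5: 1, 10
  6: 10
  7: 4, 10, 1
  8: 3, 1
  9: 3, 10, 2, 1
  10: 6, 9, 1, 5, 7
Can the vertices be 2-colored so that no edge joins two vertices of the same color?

No

The cycle 7-1-10-7 has length 3, which is odd, so the graph is not bipartite.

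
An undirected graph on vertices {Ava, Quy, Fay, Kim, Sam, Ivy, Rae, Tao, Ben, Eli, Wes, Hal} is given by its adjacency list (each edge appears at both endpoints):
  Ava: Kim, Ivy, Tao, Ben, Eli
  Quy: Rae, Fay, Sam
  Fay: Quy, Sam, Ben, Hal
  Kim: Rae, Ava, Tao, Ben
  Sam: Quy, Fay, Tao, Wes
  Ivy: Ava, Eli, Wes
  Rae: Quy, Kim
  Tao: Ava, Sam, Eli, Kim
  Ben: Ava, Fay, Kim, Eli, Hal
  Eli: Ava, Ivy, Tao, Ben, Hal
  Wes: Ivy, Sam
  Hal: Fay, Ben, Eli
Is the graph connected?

Yes

Starting from Ava and exploring outward reaches every vertex (Ava, Tao, Kim, Eli, Ivy, Ben, Sam, Rae, Hal, Wes, Fay, Quy); the graph is connected.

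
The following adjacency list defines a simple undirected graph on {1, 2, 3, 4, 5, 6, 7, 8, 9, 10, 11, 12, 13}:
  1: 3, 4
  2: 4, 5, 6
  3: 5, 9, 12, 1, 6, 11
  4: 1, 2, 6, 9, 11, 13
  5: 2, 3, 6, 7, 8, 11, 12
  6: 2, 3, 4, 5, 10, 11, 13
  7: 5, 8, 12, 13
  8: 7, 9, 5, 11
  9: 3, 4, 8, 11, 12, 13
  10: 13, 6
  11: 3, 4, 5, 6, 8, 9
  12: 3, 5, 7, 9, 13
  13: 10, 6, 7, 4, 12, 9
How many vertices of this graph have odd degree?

4

Degrees: 1:2, 2:3, 3:6, 4:6, 5:7, 6:7, 7:4, 8:4, 9:6, 10:2, 11:6, 12:5, 13:6
Odd-degree vertices: 2, 5, 6, 12.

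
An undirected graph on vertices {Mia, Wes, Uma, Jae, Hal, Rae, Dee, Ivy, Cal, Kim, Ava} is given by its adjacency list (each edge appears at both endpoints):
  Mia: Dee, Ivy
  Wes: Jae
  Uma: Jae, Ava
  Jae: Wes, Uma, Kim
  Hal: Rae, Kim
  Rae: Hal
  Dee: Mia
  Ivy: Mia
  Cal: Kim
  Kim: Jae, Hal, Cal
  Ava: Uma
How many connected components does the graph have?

Component: {Mia, Dee, Ivy}
Component: {Wes, Uma, Jae, Hal, Rae, Cal, Kim, Ava}

2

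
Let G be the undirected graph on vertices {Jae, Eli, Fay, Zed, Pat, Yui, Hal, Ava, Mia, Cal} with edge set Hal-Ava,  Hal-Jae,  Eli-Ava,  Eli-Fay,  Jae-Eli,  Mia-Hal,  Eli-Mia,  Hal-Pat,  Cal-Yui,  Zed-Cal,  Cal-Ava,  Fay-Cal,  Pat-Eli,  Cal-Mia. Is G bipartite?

A valid 2-coloring puts {Eli, Hal, Cal} on one side and {Jae, Fay, Zed, Pat, Yui, Ava, Mia} on the other; every edge crosses between the two sides.

Yes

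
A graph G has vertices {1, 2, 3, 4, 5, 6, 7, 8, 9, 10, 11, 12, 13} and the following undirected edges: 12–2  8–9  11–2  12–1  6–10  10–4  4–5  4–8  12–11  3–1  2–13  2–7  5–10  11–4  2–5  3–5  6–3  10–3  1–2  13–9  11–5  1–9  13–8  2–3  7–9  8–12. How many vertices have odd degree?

Degrees: 1:4, 2:7, 3:5, 4:4, 5:5, 6:2, 7:2, 8:4, 9:4, 10:4, 11:4, 12:4, 13:3
Odd-degree vertices: 2, 3, 5, 13.

4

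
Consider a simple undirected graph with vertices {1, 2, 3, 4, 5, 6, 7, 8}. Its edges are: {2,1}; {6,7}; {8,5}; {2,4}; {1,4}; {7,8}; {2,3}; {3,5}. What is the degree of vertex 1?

Neighbors of 1: 2, 4.

2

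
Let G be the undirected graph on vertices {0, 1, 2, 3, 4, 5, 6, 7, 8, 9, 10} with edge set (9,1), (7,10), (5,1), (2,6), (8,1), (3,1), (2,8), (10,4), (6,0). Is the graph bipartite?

A valid 2-coloring puts {3, 5, 6, 8, 9, 10} on one side and {0, 1, 2, 4, 7} on the other; every edge crosses between the two sides.

Yes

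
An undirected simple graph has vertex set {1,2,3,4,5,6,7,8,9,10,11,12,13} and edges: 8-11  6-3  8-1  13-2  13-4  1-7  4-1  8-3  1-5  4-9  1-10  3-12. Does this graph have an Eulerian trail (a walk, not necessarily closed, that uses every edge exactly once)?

Degrees: 1:5, 2:1, 3:3, 4:3, 5:1, 6:1, 7:1, 8:3, 9:1, 10:1, 11:1, 12:1, 13:2
Odd-degree vertices: 1, 2, 3, 4, 5, 6, 7, 8, 9, 10, 11, 12 (12 total).
An Eulerian trail requires 0 or 2 odd-degree vertices; here there are 12.

No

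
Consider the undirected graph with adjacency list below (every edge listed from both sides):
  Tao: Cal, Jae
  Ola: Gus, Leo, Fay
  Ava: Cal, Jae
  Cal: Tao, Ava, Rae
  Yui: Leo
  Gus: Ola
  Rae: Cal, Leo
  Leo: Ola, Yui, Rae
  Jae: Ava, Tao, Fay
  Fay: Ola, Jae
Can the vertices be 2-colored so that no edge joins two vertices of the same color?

Jae-Ava-Cal-Rae-Leo-Ola-Fay-Jae is an odd cycle (length 7), and a bipartite graph can contain only even cycles.

No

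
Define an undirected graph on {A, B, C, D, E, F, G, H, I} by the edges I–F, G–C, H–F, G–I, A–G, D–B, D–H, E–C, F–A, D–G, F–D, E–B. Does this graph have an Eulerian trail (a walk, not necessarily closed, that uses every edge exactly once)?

Yes

Degrees: A:2, B:2, C:2, D:4, E:2, F:4, G:4, H:2, I:2
Odd-degree vertices: none (0 total).
The non-isolated vertices are connected and exactly 0 have odd degree, so an Eulerian trail exists.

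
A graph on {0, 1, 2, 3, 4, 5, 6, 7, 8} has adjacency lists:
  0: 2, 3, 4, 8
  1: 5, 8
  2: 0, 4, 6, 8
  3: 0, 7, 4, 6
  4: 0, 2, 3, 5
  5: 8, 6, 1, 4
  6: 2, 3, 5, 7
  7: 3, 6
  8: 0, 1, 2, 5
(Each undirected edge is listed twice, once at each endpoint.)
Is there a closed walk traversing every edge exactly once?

Yes

Degrees: 0:4, 1:2, 2:4, 3:4, 4:4, 5:4, 6:4, 7:2, 8:4
Every vertex has even degree and the edges form a single connected piece, so an Eulerian circuit exists.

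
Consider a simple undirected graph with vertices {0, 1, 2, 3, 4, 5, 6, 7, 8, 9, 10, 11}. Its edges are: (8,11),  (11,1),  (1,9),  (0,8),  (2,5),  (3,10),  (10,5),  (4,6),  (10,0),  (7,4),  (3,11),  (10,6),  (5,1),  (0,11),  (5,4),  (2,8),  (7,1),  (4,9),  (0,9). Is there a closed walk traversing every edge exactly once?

No

Degrees: 0:4, 1:4, 2:2, 3:2, 4:4, 5:4, 6:2, 7:2, 8:3, 9:3, 10:4, 11:4
Vertices with odd degree: 8, 9. An Eulerian circuit requires all degrees even.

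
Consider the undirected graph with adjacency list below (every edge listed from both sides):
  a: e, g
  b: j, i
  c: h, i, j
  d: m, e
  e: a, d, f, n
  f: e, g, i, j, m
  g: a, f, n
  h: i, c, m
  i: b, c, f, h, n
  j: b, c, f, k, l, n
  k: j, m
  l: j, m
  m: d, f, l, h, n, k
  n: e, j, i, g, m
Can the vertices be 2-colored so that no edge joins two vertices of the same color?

No

The cycle i-c-h-i has length 3, which is odd, so the graph is not bipartite.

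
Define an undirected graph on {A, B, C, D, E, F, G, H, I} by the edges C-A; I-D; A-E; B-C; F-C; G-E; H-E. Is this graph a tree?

|V| = 9, |E| = 7.
It splits into 2 components, so it cannot be a tree.

No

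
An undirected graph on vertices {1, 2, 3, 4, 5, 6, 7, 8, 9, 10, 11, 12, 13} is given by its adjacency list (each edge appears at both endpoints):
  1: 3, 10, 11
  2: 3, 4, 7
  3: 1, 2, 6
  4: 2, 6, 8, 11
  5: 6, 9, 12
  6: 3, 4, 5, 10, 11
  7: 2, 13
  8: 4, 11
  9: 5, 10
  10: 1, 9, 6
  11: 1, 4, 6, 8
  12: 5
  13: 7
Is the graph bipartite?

No

8-11-4-8 is an odd cycle (length 3), and a bipartite graph can contain only even cycles.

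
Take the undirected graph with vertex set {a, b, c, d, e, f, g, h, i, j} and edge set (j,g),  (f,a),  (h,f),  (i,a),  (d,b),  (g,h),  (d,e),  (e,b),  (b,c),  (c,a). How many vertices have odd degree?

Degrees: a:3, b:3, c:2, d:2, e:2, f:2, g:2, h:2, i:1, j:1
Odd-degree vertices: a, b, i, j.

4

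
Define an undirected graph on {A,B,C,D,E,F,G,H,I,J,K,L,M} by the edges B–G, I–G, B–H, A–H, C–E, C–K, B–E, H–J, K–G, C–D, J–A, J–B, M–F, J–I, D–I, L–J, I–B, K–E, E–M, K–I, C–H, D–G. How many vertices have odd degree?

Degrees: A:2, B:5, C:4, D:3, E:4, F:1, G:4, H:4, I:5, J:5, K:4, L:1, M:2
Odd-degree vertices: B, D, F, I, J, L.

6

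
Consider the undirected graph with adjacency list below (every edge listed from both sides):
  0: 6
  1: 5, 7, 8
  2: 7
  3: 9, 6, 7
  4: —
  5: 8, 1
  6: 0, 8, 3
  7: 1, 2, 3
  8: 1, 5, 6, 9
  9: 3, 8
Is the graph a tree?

The graph has 10 vertices and 11 edges.
It is not connected, so it is not a tree.

No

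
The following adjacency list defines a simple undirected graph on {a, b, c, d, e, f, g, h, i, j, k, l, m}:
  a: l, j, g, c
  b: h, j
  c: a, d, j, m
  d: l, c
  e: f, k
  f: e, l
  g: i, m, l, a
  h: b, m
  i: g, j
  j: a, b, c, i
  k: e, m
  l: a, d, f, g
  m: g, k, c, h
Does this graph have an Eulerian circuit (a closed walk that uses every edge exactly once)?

Degrees: a:4, b:2, c:4, d:2, e:2, f:2, g:4, h:2, i:2, j:4, k:2, l:4, m:4
All degrees are even and the non-isolated vertices are connected — an Eulerian circuit exists.

Yes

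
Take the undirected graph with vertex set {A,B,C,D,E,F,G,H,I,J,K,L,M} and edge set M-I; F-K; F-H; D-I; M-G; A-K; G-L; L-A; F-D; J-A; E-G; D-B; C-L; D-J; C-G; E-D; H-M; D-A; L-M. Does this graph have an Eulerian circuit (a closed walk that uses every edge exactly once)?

No

Degrees: A:4, B:1, C:2, D:6, E:2, F:3, G:4, H:2, I:2, J:2, K:2, L:4, M:4
B, F have odd degree; an Eulerian circuit needs every degree to be even, so none exists.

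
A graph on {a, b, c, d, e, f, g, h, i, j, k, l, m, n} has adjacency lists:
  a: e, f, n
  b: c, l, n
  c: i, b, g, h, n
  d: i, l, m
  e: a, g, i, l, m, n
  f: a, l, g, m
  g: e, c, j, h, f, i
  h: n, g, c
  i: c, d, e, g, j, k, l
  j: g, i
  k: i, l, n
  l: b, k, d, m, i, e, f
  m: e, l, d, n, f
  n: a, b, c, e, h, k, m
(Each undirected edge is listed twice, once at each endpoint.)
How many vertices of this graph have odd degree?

Degrees: a:3, b:3, c:5, d:3, e:6, f:4, g:6, h:3, i:7, j:2, k:3, l:7, m:5, n:7
Odd-degree vertices: a, b, c, d, h, i, k, l, m, n.

10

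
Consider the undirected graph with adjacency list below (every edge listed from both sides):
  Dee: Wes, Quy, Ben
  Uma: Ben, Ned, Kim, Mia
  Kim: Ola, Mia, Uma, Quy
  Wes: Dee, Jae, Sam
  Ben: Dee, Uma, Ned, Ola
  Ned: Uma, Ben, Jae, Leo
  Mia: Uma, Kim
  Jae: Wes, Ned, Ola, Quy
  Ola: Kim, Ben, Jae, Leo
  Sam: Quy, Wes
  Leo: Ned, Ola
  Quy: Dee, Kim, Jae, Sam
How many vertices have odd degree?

Degrees: Dee:3, Uma:4, Kim:4, Wes:3, Ben:4, Ned:4, Mia:2, Jae:4, Ola:4, Sam:2, Leo:2, Quy:4
Odd-degree vertices: Dee, Wes.

2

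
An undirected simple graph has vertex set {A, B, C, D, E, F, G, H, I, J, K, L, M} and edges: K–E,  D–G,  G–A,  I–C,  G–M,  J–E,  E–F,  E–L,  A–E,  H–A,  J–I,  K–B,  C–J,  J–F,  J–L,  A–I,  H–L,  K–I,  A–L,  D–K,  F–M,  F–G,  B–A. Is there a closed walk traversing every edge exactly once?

Degrees: A:6, B:2, C:2, D:2, E:5, F:4, G:4, H:2, I:4, J:5, K:4, L:4, M:2
E, J have odd degree; an Eulerian circuit needs every degree to be even, so none exists.

No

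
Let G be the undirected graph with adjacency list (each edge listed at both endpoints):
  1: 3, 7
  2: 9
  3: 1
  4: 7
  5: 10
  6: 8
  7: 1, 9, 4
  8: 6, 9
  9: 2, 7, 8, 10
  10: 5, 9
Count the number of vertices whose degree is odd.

Degrees: 1:2, 2:1, 3:1, 4:1, 5:1, 6:1, 7:3, 8:2, 9:4, 10:2
Odd-degree vertices: 2, 3, 4, 5, 6, 7.

6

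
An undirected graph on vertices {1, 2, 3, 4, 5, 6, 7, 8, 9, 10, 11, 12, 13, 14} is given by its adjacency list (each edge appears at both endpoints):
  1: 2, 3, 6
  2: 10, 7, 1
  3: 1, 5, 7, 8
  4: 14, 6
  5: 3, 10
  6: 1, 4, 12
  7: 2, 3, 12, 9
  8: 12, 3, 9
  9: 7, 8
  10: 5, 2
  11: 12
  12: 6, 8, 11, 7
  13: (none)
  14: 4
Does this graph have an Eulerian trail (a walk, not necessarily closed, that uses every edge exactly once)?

No

Degrees: 1:3, 2:3, 3:4, 4:2, 5:2, 6:3, 7:4, 8:3, 9:2, 10:2, 11:1, 12:4, 13:0, 14:1
Odd-degree vertices: 1, 2, 6, 8, 11, 14 (6 total).
With 6 odd-degree vertices (more than two), no single trail can use every edge.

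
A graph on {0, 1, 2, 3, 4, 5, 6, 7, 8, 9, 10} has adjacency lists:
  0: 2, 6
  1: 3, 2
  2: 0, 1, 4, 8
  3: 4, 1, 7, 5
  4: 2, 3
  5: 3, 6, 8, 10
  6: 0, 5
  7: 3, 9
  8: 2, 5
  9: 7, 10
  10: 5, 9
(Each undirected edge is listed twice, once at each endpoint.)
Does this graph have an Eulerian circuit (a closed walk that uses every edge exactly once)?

Degrees: 0:2, 1:2, 2:4, 3:4, 4:2, 5:4, 6:2, 7:2, 8:2, 9:2, 10:2
Every vertex has even degree and the edges form a single connected piece, so an Eulerian circuit exists.

Yes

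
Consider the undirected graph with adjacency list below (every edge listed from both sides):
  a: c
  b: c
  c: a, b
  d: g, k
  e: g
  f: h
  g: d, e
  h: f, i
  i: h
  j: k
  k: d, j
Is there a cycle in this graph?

The graph has 11 vertices, 8 edges, and 3 connected components.
Since 8 = 11 - 3, the graph is a forest and contains no cycle.

No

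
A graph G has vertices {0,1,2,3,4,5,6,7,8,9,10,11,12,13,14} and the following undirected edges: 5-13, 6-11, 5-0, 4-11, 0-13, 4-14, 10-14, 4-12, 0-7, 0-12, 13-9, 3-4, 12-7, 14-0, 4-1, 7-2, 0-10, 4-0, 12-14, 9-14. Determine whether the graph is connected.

No

Component: {8}
Component: {0, 1, 2, 3, 4, 5, 6, 7, 9, 10, 11, 12, 13, 14}
There are 2 separate components, so the graph is not connected.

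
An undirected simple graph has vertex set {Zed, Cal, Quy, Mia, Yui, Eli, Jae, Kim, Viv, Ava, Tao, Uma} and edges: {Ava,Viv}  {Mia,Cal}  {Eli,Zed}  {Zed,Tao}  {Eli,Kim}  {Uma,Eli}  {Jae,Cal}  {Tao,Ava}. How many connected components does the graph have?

4

Component: {Quy}
Component: {Yui}
Component: {Cal, Mia, Jae}
Component: {Zed, Eli, Kim, Viv, Ava, Tao, Uma}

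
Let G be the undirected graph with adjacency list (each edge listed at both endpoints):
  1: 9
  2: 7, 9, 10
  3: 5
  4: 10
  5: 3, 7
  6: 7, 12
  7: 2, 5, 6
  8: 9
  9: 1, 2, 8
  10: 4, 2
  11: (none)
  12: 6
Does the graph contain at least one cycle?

No

|V| = 12, |E| = 10, number of components = 2.
Since 10 = 12 - 2, the graph is a forest and contains no cycle.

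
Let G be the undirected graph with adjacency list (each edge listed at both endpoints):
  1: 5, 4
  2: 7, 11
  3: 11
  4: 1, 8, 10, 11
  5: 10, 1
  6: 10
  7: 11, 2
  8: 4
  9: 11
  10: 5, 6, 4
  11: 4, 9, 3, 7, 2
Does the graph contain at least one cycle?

|V| = 11, |E| = 12, number of components = 1.
One cycle is 11-2-7-11.

Yes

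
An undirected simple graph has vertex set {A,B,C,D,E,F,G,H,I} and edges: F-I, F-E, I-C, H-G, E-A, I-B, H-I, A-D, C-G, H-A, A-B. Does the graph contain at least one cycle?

The graph has 9 vertices, 11 edges, and 1 connected component.
One cycle is H-I-C-G-H.

Yes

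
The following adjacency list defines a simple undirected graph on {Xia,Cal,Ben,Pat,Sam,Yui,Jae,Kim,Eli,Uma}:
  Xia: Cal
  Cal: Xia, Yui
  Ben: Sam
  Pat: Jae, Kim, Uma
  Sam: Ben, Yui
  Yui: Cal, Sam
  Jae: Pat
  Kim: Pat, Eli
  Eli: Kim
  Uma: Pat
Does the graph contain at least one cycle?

|V| = 10, |E| = 8, number of components = 2.
Since 8 = 10 - 2, the graph is a forest and contains no cycle.

No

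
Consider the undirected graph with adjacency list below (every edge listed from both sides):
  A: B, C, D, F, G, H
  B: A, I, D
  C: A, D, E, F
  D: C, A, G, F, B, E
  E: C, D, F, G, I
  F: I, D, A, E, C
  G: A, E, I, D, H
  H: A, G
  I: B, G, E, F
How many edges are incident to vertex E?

5

Neighbors of E: C, D, F, G, I.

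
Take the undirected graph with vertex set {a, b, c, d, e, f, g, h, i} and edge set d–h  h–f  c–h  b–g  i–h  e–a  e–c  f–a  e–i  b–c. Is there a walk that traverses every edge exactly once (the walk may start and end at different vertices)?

Degrees: a:2, b:2, c:3, d:1, e:3, f:2, g:1, h:4, i:2
Odd-degree vertices: c, d, e, g (4 total).
With 4 odd-degree vertices (more than two), no single trail can use every edge.

No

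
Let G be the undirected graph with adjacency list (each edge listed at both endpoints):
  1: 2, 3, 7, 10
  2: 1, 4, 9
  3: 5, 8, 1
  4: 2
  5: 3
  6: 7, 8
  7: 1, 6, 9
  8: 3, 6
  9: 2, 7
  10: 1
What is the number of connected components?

Component: {1, 2, 3, 4, 5, 6, 7, 8, 9, 10}

1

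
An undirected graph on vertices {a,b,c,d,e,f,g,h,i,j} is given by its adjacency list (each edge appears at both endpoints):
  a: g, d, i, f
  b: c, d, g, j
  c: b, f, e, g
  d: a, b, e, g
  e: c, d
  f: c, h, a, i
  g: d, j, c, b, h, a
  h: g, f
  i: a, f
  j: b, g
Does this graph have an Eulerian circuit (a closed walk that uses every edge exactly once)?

Degrees: a:4, b:4, c:4, d:4, e:2, f:4, g:6, h:2, i:2, j:2
Every vertex has even degree and the edges form a single connected piece, so an Eulerian circuit exists.

Yes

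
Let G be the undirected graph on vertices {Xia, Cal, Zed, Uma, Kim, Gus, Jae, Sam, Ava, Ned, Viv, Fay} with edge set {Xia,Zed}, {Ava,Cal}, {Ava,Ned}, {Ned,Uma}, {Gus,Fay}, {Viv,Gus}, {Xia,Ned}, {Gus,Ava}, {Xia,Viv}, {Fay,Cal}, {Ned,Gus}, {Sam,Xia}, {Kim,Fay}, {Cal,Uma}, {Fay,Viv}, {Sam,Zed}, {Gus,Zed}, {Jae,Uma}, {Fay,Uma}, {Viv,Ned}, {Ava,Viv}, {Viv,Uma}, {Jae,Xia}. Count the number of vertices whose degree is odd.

8

Degrees: Xia:5, Cal:3, Zed:3, Uma:5, Kim:1, Gus:5, Jae:2, Sam:2, Ava:4, Ned:5, Viv:6, Fay:5
Odd-degree vertices: Xia, Cal, Zed, Uma, Kim, Gus, Ned, Fay.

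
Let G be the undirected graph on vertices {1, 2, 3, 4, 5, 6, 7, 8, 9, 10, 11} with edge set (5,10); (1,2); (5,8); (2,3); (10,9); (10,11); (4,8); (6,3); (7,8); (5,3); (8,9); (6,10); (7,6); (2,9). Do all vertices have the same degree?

No

Degrees: 1:1, 2:3, 3:3, 4:1, 5:3, 6:3, 7:2, 8:4, 9:3, 10:4, 11:1
Vertex 1 has degree 1 while 8 has degree 4, so the graph is not regular.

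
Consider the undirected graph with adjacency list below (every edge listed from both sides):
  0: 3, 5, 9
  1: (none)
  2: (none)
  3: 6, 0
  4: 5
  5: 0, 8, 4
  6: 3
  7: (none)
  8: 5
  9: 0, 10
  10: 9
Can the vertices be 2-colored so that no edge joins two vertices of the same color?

Yes

Color {1, 2, 3, 5, 7, 9} black and {0, 4, 6, 8, 10} white. No edge joins two same-colored vertices, so the graph is bipartite.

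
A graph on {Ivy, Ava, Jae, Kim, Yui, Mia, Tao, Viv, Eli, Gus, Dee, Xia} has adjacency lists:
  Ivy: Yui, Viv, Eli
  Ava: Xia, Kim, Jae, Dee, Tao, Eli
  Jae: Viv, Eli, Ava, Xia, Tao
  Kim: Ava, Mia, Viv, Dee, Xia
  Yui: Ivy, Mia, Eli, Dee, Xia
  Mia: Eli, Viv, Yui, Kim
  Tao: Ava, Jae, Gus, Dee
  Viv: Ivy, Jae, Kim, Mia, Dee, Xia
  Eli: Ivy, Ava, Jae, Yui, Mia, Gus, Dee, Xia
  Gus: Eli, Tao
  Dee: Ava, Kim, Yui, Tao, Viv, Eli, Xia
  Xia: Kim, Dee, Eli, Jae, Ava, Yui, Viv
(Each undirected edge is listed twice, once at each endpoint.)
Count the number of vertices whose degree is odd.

6

Degrees: Ivy:3, Ava:6, Jae:5, Kim:5, Yui:5, Mia:4, Tao:4, Viv:6, Eli:8, Gus:2, Dee:7, Xia:7
Odd-degree vertices: Ivy, Jae, Kim, Yui, Dee, Xia.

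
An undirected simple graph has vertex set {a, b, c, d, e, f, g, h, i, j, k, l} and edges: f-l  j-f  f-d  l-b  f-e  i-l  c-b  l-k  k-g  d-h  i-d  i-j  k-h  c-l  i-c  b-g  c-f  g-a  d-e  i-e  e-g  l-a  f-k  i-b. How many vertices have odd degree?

0

Degrees: a:2, b:4, c:4, d:4, e:4, f:6, g:4, h:2, i:6, j:2, k:4, l:6
Odd-degree vertices: none.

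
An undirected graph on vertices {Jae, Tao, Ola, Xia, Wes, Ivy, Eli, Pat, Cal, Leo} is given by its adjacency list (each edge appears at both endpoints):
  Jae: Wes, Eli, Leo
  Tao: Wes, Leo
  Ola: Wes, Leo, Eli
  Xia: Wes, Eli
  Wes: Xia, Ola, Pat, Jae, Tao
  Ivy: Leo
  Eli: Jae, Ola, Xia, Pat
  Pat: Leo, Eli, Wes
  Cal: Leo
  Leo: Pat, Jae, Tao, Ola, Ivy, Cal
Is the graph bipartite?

A valid 2-coloring puts {Wes, Eli, Leo} on one side and {Jae, Tao, Ola, Xia, Ivy, Pat, Cal} on the other; every edge crosses between the two sides.

Yes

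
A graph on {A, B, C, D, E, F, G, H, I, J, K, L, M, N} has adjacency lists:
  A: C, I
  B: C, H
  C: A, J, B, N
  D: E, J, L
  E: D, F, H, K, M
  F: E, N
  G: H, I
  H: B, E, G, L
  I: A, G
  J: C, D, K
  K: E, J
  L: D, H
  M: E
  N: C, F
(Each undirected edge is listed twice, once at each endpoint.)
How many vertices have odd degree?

4

Degrees: A:2, B:2, C:4, D:3, E:5, F:2, G:2, H:4, I:2, J:3, K:2, L:2, M:1, N:2
Odd-degree vertices: D, E, J, M.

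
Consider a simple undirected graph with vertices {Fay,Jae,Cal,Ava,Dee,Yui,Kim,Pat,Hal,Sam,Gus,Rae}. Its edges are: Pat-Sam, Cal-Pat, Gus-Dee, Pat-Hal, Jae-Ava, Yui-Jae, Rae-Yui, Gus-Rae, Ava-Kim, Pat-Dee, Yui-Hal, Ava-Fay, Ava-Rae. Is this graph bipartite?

Yes

Partition the vertices as {Ava, Yui, Pat, Gus} vs {Fay, Jae, Cal, Dee, Kim, Hal, Sam, Rae}. Each listed edge has one endpoint in each part, so the graph is bipartite.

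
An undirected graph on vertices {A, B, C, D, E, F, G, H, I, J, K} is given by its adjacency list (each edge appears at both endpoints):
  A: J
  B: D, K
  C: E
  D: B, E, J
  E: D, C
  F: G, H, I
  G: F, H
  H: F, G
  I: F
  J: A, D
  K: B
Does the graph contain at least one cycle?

Yes

|V| = 11, |E| = 10, number of components = 2.
Since 10 > 11 - 2, a cycle must exist; for instance F-G-H-F.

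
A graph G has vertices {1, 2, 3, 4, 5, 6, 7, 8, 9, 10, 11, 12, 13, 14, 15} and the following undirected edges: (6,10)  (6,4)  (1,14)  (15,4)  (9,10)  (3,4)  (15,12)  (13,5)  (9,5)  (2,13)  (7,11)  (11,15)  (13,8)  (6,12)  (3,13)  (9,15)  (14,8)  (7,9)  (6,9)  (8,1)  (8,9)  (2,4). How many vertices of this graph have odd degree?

0

Degrees: 1:2, 2:2, 3:2, 4:4, 5:2, 6:4, 7:2, 8:4, 9:6, 10:2, 11:2, 12:2, 13:4, 14:2, 15:4
Odd-degree vertices: none.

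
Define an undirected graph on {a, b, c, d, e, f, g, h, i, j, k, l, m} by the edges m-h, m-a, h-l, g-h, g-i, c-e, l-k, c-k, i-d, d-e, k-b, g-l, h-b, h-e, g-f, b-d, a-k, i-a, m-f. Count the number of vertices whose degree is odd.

Degrees: a:3, b:3, c:2, d:3, e:3, f:2, g:4, h:5, i:3, j:0, k:4, l:3, m:3
Odd-degree vertices: a, b, d, e, h, i, l, m.

8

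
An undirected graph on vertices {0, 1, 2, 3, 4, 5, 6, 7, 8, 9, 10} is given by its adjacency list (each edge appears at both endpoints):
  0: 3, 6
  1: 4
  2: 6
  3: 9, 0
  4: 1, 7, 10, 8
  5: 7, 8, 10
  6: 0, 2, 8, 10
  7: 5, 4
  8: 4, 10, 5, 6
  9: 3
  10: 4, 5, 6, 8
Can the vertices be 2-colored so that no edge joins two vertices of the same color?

The cycle 4-8-10-4 has length 3, which is odd, so the graph is not bipartite.

No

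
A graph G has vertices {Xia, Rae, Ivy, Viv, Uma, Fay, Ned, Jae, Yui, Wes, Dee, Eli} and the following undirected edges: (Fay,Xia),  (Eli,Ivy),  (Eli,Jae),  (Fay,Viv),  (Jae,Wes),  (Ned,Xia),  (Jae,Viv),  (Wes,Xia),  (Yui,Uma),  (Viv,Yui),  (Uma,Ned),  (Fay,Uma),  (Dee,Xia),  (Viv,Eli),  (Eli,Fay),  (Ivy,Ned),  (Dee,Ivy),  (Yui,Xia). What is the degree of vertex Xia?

5

Neighbors of Xia: Fay, Ned, Yui, Wes, Dee.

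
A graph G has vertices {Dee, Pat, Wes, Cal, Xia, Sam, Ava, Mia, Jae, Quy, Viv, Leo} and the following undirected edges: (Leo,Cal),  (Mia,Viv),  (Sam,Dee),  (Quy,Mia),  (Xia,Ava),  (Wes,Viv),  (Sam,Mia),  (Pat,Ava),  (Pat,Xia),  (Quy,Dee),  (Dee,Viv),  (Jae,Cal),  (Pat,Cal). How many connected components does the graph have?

2

Component: {Dee, Wes, Sam, Mia, Quy, Viv}
Component: {Pat, Cal, Xia, Ava, Jae, Leo}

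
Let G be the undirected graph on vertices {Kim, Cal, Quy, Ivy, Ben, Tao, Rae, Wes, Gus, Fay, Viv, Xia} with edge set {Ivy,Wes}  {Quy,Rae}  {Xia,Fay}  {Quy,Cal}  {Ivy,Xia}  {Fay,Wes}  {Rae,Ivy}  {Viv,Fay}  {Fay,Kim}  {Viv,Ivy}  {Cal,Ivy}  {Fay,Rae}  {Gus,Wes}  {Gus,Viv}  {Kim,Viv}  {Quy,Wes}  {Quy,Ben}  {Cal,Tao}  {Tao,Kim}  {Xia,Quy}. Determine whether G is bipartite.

No

Fay-Kim-Viv-Fay is an odd cycle (length 3), and a bipartite graph can contain only even cycles.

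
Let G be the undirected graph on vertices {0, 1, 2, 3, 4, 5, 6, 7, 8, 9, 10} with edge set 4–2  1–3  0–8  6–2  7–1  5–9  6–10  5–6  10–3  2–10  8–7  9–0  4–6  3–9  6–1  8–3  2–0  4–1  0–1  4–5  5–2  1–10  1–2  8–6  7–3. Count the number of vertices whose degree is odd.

Degrees: 0:4, 1:7, 2:6, 3:5, 4:4, 5:4, 6:6, 7:3, 8:4, 9:3, 10:4
Odd-degree vertices: 1, 3, 7, 9.

4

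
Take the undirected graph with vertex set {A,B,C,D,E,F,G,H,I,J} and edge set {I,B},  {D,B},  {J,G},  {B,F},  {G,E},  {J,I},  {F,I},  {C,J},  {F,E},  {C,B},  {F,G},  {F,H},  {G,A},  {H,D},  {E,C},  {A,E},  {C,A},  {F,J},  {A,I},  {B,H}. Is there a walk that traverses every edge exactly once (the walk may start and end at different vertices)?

Degrees: A:4, B:5, C:4, D:2, E:4, F:6, G:4, H:3, I:4, J:4
Odd-degree vertices: B, H (2 total).
The non-isolated vertices are connected and exactly 2 have odd degree, so an Eulerian trail exists (from B to H).

Yes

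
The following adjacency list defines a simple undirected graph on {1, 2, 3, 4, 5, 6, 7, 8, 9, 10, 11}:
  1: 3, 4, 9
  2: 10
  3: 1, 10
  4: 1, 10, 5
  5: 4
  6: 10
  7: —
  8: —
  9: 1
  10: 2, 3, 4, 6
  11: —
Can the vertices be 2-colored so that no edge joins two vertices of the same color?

Yes

Color {2, 3, 4, 6, 7, 8, 9, 11} black and {1, 5, 10} white. No edge joins two same-colored vertices, so the graph is bipartite.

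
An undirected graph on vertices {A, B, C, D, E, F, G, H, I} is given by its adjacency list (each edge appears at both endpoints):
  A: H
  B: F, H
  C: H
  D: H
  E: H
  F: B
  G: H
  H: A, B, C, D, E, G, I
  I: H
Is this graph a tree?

Yes

The graph has 9 vertices and 8 edges.
Connected and |E| = |V| - 1, which characterizes a tree.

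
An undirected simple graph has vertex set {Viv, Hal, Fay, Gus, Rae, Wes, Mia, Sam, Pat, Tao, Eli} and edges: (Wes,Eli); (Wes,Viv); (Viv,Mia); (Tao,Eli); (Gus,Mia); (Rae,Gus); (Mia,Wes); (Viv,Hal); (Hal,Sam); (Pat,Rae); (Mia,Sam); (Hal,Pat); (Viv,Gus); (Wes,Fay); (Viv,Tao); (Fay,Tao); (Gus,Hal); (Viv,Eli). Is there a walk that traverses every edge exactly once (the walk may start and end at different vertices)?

Degrees: Viv:6, Hal:4, Fay:2, Gus:4, Rae:2, Wes:4, Mia:4, Sam:2, Pat:2, Tao:3, Eli:3
Odd-degree vertices: Tao, Eli (2 total).
The non-isolated vertices are connected and exactly 2 have odd degree, so an Eulerian trail exists (from Tao to Eli).

Yes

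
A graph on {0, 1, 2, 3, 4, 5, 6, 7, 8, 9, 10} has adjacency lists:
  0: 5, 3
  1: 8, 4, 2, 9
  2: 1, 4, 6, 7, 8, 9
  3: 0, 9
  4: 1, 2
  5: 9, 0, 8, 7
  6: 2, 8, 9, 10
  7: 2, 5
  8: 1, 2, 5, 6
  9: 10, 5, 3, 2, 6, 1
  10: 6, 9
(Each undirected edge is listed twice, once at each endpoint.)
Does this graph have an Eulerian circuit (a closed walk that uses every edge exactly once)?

Degrees: 0:2, 1:4, 2:6, 3:2, 4:2, 5:4, 6:4, 7:2, 8:4, 9:6, 10:2
Every vertex has even degree and the edges form a single connected piece, so an Eulerian circuit exists.

Yes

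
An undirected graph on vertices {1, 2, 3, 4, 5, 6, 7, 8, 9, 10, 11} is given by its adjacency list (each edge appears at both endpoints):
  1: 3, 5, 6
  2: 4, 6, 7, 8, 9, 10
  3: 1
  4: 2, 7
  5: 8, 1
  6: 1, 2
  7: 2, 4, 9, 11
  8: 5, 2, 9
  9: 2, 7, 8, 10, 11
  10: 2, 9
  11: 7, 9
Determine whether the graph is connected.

Starting from 1 and exploring outward reaches every vertex (1, 6, 3, 5, 2, 8, 7, 10, 4, 9, 11); the graph is connected.

Yes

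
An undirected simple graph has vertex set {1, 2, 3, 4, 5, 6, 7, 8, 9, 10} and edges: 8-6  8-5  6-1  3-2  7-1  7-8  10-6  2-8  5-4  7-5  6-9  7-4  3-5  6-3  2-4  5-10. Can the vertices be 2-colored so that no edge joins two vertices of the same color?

4-7-5-4 is an odd cycle (length 3), and a bipartite graph can contain only even cycles.

No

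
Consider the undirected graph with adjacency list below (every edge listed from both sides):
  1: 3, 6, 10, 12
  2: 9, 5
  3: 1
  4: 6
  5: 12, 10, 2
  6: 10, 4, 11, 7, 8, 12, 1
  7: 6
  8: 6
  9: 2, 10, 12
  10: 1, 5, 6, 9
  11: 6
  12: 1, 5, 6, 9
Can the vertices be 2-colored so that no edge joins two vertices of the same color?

6-1-12-6 is an odd cycle (length 3), and a bipartite graph can contain only even cycles.

No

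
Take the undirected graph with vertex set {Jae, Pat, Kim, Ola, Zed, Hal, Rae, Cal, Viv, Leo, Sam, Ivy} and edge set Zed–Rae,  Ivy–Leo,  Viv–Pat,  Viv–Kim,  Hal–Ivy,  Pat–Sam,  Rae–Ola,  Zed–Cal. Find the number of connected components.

Component: {Jae}
Component: {Hal, Leo, Ivy}
Component: {Pat, Kim, Viv, Sam}
Component: {Ola, Zed, Rae, Cal}

4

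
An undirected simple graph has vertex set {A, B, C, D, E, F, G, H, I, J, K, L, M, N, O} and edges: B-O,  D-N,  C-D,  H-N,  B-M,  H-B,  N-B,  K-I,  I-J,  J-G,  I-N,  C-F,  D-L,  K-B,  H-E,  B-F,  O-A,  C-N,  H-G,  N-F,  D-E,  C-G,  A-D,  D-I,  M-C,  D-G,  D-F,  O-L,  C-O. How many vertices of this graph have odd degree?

Degrees: A:2, B:6, C:6, D:8, E:2, F:4, G:4, H:4, I:4, J:2, K:2, L:2, M:2, N:6, O:4
Odd-degree vertices: none.

0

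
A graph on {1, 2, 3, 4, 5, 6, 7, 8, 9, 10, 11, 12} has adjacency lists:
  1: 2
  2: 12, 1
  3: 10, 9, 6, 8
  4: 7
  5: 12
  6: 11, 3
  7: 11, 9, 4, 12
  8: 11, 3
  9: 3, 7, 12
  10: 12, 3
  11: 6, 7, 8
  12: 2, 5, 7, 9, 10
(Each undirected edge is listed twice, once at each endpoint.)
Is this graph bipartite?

No

9-7-12-9 is an odd cycle (length 3), and a bipartite graph can contain only even cycles.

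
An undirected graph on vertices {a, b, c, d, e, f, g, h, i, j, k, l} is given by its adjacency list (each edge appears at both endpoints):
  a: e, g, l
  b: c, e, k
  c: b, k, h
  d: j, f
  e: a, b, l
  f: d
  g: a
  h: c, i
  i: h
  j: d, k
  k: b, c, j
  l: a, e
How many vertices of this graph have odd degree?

Degrees: a:3, b:3, c:3, d:2, e:3, f:1, g:1, h:2, i:1, j:2, k:3, l:2
Odd-degree vertices: a, b, c, e, f, g, i, k.

8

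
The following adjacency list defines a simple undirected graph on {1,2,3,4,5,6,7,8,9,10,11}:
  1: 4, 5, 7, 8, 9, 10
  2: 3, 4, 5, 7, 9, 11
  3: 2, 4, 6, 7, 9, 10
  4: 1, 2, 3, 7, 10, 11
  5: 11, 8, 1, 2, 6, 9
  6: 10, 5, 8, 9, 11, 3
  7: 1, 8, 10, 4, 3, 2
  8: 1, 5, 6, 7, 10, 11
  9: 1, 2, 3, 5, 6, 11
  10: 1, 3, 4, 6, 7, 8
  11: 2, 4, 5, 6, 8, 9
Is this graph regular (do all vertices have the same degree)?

Degrees: 1:6, 2:6, 3:6, 4:6, 5:6, 6:6, 7:6, 8:6, 9:6, 10:6, 11:6
Every vertex has degree 6, so the graph is 6-regular.

Yes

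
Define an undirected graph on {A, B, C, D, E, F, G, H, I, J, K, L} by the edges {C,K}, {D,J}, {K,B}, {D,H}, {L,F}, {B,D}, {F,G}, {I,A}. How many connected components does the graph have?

4

Component: {E}
Component: {A, I}
Component: {F, G, L}
Component: {B, C, D, H, J, K}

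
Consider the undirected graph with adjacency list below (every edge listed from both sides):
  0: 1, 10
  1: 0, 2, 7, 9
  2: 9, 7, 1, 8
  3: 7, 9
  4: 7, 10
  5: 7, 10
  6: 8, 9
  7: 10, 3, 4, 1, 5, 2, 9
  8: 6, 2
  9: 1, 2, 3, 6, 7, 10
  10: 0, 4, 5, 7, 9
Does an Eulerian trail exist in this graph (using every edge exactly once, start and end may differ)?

Degrees: 0:2, 1:4, 2:4, 3:2, 4:2, 5:2, 6:2, 7:7, 8:2, 9:6, 10:5
Odd-degree vertices: 7, 10 (2 total).
With 2 odd-degree vertices and all edges in one connected piece, an Eulerian trail exists (from 7 to 10).

Yes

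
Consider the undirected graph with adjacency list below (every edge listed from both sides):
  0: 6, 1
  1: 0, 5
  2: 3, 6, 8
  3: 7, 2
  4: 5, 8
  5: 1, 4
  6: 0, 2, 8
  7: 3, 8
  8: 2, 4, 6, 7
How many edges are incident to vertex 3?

2

Neighbors of 3: 2, 7.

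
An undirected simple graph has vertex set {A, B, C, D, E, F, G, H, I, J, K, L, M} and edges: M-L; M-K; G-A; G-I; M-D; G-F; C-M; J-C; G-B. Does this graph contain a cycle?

No

The graph has 13 vertices, 9 edges, and 4 connected components.
Since 9 = 13 - 4, the graph is a forest and contains no cycle.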